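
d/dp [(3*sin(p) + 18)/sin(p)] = -18*cos(p)/sin(p)^2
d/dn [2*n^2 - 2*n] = 4*n - 2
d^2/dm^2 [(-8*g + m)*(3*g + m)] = 2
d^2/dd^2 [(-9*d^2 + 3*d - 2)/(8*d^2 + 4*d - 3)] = 2*(480*d^3 - 1032*d^2 + 24*d - 125)/(512*d^6 + 768*d^5 - 192*d^4 - 512*d^3 + 72*d^2 + 108*d - 27)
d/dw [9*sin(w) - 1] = 9*cos(w)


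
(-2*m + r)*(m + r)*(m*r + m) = -2*m^3*r - 2*m^3 - m^2*r^2 - m^2*r + m*r^3 + m*r^2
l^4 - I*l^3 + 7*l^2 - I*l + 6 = (l - 3*I)*(l - I)*(l + I)*(l + 2*I)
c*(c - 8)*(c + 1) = c^3 - 7*c^2 - 8*c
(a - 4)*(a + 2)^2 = a^3 - 12*a - 16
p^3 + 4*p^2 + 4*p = p*(p + 2)^2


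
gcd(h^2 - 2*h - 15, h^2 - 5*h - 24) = h + 3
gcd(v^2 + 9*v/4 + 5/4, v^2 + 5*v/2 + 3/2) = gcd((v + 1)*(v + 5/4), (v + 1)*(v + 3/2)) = v + 1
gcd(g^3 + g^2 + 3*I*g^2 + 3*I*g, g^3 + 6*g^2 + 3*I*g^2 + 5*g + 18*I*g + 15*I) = g^2 + g*(1 + 3*I) + 3*I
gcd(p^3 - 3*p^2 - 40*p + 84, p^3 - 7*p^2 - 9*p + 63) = p - 7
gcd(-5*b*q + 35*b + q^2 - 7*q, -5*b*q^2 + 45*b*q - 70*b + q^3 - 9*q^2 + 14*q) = -5*b*q + 35*b + q^2 - 7*q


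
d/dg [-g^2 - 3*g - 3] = -2*g - 3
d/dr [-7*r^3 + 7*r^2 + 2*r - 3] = -21*r^2 + 14*r + 2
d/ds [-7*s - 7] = -7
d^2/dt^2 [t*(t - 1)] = 2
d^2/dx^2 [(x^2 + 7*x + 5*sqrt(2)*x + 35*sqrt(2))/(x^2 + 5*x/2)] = 4*(18*x^3 + 20*sqrt(2)*x^3 + 420*sqrt(2)*x^2 + 1050*sqrt(2)*x + 875*sqrt(2))/(x^3*(8*x^3 + 60*x^2 + 150*x + 125))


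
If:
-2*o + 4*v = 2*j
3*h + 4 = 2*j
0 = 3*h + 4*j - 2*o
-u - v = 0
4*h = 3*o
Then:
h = -24/19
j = 2/19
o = -32/19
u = 15/19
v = -15/19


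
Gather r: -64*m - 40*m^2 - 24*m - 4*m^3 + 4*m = -4*m^3 - 40*m^2 - 84*m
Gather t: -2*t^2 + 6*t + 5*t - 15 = -2*t^2 + 11*t - 15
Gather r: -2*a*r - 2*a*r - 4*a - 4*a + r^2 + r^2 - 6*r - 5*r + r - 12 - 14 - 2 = -8*a + 2*r^2 + r*(-4*a - 10) - 28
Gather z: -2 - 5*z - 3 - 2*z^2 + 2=-2*z^2 - 5*z - 3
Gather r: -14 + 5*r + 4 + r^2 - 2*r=r^2 + 3*r - 10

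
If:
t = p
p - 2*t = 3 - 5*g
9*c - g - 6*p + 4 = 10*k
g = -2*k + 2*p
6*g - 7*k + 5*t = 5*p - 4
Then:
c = 1148/459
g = 50/51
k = 24/17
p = 97/51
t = 97/51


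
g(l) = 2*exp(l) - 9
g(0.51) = -5.67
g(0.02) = -6.96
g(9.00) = 16197.17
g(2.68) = 20.17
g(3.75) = 76.04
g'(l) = 2*exp(l)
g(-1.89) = -8.70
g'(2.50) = 24.36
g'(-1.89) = 0.30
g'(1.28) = 7.19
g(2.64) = 19.03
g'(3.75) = 85.04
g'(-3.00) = 0.10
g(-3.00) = -8.90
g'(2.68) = 29.17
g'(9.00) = 16206.17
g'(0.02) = 2.04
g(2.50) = 15.36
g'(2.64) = 28.03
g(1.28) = -1.81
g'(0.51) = 3.33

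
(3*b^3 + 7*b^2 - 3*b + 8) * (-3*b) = -9*b^4 - 21*b^3 + 9*b^2 - 24*b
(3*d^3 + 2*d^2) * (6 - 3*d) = -9*d^4 + 12*d^3 + 12*d^2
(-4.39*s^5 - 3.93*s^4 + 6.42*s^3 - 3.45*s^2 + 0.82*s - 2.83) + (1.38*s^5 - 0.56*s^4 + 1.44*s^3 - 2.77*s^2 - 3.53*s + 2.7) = -3.01*s^5 - 4.49*s^4 + 7.86*s^3 - 6.22*s^2 - 2.71*s - 0.13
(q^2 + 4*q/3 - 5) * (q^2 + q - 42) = q^4 + 7*q^3/3 - 137*q^2/3 - 61*q + 210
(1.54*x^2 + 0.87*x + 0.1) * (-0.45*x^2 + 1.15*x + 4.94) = -0.693*x^4 + 1.3795*x^3 + 8.5631*x^2 + 4.4128*x + 0.494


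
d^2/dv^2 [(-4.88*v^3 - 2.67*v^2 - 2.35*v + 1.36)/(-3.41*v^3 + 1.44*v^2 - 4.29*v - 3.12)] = (1.13686837721616e-13*v^7 + 110.019558*v^6 - 264.377982*v^5 - 1116.393762*v^4 - 93.3907740000001*v^3 + 27.5637599999999*v^2 + 485.5968*v - 73.206432)/(39.651821*v^9 - 50.233392*v^8 + 170.866575*v^7 - 20.540664*v^6 + 123.038487*v^5 + 213.756192*v^4 + 62.891829*v^3 + 130.209768*v^2 + 125.281728*v + 30.371328)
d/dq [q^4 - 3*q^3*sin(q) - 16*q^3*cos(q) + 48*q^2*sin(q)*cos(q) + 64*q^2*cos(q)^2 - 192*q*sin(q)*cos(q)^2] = 16*q^3*sin(q) - 3*q^3*cos(q) + 4*q^3 - 9*q^2*sin(q) - 64*q^2*sin(2*q) - 48*q^2*cos(q) + 48*q^2*cos(2*q) + 48*q*sin(2*q) - 48*q*cos(q) + 64*q*cos(2*q) - 144*q*cos(3*q) + 64*q - 48*sin(q) - 48*sin(3*q)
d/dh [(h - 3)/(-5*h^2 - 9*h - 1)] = (-5*h^2 - 9*h + (h - 3)*(10*h + 9) - 1)/(5*h^2 + 9*h + 1)^2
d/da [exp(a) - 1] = exp(a)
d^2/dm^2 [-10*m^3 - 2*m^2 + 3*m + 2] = -60*m - 4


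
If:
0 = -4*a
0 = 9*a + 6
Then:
No Solution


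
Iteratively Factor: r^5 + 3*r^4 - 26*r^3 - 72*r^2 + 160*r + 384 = (r - 3)*(r^4 + 6*r^3 - 8*r^2 - 96*r - 128) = (r - 3)*(r + 4)*(r^3 + 2*r^2 - 16*r - 32) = (r - 3)*(r + 2)*(r + 4)*(r^2 - 16) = (r - 4)*(r - 3)*(r + 2)*(r + 4)*(r + 4)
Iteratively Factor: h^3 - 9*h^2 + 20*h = (h - 5)*(h^2 - 4*h) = (h - 5)*(h - 4)*(h)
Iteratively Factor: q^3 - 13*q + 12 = (q + 4)*(q^2 - 4*q + 3) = (q - 3)*(q + 4)*(q - 1)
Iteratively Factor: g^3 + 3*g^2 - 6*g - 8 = (g + 1)*(g^2 + 2*g - 8) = (g + 1)*(g + 4)*(g - 2)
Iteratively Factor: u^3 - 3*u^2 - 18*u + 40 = (u - 5)*(u^2 + 2*u - 8) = (u - 5)*(u + 4)*(u - 2)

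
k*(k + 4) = k^2 + 4*k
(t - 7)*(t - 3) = t^2 - 10*t + 21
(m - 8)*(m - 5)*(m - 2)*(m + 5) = m^4 - 10*m^3 - 9*m^2 + 250*m - 400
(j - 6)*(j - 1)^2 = j^3 - 8*j^2 + 13*j - 6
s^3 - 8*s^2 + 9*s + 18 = (s - 6)*(s - 3)*(s + 1)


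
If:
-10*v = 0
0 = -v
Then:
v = 0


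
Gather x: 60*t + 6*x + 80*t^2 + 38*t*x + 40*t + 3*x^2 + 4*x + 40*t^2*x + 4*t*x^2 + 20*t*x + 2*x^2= 80*t^2 + 100*t + x^2*(4*t + 5) + x*(40*t^2 + 58*t + 10)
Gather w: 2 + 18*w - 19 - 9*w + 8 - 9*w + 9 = 0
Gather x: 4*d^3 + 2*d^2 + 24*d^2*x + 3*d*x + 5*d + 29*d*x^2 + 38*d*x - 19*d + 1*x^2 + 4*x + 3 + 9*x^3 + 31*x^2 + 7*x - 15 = 4*d^3 + 2*d^2 - 14*d + 9*x^3 + x^2*(29*d + 32) + x*(24*d^2 + 41*d + 11) - 12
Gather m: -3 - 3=-6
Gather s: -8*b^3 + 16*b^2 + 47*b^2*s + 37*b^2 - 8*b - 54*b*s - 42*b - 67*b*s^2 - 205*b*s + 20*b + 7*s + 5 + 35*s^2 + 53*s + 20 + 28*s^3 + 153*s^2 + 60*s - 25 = -8*b^3 + 53*b^2 - 30*b + 28*s^3 + s^2*(188 - 67*b) + s*(47*b^2 - 259*b + 120)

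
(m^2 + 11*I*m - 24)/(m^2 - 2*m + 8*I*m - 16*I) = (m + 3*I)/(m - 2)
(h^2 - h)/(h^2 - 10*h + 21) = h*(h - 1)/(h^2 - 10*h + 21)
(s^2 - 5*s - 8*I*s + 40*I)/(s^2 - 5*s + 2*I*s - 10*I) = (s - 8*I)/(s + 2*I)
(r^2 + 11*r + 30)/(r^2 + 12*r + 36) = (r + 5)/(r + 6)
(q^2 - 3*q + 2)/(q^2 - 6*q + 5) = (q - 2)/(q - 5)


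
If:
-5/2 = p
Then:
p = -5/2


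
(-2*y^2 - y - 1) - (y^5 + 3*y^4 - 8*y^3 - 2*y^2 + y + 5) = -y^5 - 3*y^4 + 8*y^3 - 2*y - 6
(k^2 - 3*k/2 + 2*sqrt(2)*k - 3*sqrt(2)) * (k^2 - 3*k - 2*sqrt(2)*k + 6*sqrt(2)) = k^4 - 9*k^3/2 - 7*k^2/2 + 36*k - 36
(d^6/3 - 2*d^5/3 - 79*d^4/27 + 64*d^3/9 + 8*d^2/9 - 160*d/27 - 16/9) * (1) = d^6/3 - 2*d^5/3 - 79*d^4/27 + 64*d^3/9 + 8*d^2/9 - 160*d/27 - 16/9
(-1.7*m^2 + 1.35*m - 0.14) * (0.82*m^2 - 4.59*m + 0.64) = -1.394*m^4 + 8.91*m^3 - 7.3993*m^2 + 1.5066*m - 0.0896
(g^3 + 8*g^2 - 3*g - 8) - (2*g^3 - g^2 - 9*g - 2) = -g^3 + 9*g^2 + 6*g - 6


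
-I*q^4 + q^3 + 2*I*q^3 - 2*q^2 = q^2*(q - 2)*(-I*q + 1)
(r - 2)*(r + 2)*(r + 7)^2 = r^4 + 14*r^3 + 45*r^2 - 56*r - 196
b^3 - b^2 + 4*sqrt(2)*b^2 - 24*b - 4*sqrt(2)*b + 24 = (b - 1)*(b - 2*sqrt(2))*(b + 6*sqrt(2))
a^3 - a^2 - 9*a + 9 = (a - 3)*(a - 1)*(a + 3)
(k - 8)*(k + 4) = k^2 - 4*k - 32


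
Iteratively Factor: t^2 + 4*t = (t + 4)*(t)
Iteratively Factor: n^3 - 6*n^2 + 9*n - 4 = (n - 1)*(n^2 - 5*n + 4) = (n - 1)^2*(n - 4)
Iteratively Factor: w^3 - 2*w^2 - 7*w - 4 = (w - 4)*(w^2 + 2*w + 1) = (w - 4)*(w + 1)*(w + 1)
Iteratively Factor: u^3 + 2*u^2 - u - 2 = (u - 1)*(u^2 + 3*u + 2) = (u - 1)*(u + 1)*(u + 2)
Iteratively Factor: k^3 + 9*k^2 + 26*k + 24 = (k + 3)*(k^2 + 6*k + 8) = (k + 3)*(k + 4)*(k + 2)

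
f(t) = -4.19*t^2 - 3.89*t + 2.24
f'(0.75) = -10.18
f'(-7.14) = 55.94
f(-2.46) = -13.55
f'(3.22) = -30.87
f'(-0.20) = -2.21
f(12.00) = -647.80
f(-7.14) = -183.59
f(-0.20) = 2.85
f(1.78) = -17.96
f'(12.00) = -104.45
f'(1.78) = -18.81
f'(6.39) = -57.44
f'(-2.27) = 15.13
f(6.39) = -193.70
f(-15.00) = -882.16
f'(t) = -8.38*t - 3.89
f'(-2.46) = 16.72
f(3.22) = -53.73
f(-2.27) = -10.52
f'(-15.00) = 121.81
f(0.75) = -3.03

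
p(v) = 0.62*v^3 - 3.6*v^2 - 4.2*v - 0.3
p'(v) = 1.86*v^2 - 7.2*v - 4.2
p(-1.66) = -6.08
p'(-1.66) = 12.88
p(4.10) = -35.30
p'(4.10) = -2.45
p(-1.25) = -1.89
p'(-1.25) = 7.71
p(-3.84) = -72.36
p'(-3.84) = 50.87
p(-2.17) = -14.47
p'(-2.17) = 20.18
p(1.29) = -10.38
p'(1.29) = -10.39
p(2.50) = -23.61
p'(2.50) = -10.58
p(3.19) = -30.21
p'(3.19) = -8.24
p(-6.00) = -238.62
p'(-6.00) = 105.96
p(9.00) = 122.28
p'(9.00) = 81.66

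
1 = 1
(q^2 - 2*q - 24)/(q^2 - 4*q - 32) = (q - 6)/(q - 8)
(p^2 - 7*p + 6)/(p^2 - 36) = (p - 1)/(p + 6)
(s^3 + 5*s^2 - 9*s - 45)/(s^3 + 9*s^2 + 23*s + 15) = (s - 3)/(s + 1)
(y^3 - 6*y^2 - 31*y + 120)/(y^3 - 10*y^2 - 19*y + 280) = (y - 3)/(y - 7)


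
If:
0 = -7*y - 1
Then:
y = -1/7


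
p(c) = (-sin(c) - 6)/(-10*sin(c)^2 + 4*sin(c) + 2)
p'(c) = (20*sin(c)*cos(c) - 4*cos(c))*(-sin(c) - 6)/(-10*sin(c)^2 + 4*sin(c) + 2)^2 - cos(c)/(-10*sin(c)^2 + 4*sin(c) + 2) = (-5*sin(c)^2 - 60*sin(c) + 11)*cos(c)/(2*(5*sin(c)^2 - 2*sin(c) - 1)^2)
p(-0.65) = 1.32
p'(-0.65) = 4.34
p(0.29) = -2.70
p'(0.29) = -2.33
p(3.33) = -6.46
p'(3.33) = -53.51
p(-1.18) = 0.50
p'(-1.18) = 0.45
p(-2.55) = 1.63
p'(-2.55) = -6.38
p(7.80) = 1.76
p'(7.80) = -0.37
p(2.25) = 7.20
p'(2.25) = 54.84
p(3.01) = -2.61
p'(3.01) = -1.09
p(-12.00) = -5.16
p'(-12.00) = -23.79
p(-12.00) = -5.16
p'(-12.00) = -23.79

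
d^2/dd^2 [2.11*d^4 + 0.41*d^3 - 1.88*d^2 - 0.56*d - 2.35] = 25.32*d^2 + 2.46*d - 3.76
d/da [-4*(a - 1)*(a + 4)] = -8*a - 12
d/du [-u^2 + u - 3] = 1 - 2*u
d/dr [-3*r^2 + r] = 1 - 6*r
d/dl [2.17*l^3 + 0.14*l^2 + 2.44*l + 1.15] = 6.51*l^2 + 0.28*l + 2.44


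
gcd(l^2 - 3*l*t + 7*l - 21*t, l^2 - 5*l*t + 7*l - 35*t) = l + 7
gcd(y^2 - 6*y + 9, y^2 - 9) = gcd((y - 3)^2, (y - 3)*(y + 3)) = y - 3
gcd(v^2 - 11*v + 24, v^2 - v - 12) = 1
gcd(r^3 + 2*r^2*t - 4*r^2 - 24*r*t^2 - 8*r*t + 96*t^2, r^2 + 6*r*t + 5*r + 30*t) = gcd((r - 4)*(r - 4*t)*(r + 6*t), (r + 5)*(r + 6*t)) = r + 6*t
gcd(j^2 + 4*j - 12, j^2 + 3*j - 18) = j + 6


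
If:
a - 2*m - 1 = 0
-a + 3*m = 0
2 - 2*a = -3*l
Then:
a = 3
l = 4/3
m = 1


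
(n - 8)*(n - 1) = n^2 - 9*n + 8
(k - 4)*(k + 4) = k^2 - 16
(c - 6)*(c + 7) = c^2 + c - 42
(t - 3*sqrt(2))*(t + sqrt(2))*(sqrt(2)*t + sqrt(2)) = sqrt(2)*t^3 - 4*t^2 + sqrt(2)*t^2 - 6*sqrt(2)*t - 4*t - 6*sqrt(2)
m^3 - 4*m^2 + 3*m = m*(m - 3)*(m - 1)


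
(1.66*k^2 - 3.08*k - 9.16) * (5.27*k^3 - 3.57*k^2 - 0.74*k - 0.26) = 8.7482*k^5 - 22.1578*k^4 - 38.506*k^3 + 34.5488*k^2 + 7.5792*k + 2.3816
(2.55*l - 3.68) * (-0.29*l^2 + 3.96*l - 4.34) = -0.7395*l^3 + 11.1652*l^2 - 25.6398*l + 15.9712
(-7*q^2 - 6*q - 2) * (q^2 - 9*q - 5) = -7*q^4 + 57*q^3 + 87*q^2 + 48*q + 10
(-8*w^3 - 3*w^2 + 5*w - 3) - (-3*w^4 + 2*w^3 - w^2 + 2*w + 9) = 3*w^4 - 10*w^3 - 2*w^2 + 3*w - 12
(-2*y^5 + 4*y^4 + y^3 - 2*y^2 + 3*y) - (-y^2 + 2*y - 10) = -2*y^5 + 4*y^4 + y^3 - y^2 + y + 10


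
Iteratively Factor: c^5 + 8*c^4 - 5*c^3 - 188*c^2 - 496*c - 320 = (c - 5)*(c^4 + 13*c^3 + 60*c^2 + 112*c + 64) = (c - 5)*(c + 4)*(c^3 + 9*c^2 + 24*c + 16) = (c - 5)*(c + 4)^2*(c^2 + 5*c + 4) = (c - 5)*(c + 4)^3*(c + 1)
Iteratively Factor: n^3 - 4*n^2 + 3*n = (n - 3)*(n^2 - n) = n*(n - 3)*(n - 1)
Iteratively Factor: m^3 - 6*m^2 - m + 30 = (m - 5)*(m^2 - m - 6) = (m - 5)*(m + 2)*(m - 3)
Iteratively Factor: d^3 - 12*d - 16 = (d - 4)*(d^2 + 4*d + 4) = (d - 4)*(d + 2)*(d + 2)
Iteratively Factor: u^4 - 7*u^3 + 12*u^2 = (u)*(u^3 - 7*u^2 + 12*u) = u^2*(u^2 - 7*u + 12) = u^2*(u - 3)*(u - 4)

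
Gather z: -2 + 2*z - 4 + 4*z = 6*z - 6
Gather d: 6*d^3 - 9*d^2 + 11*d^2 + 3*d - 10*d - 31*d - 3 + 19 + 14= 6*d^3 + 2*d^2 - 38*d + 30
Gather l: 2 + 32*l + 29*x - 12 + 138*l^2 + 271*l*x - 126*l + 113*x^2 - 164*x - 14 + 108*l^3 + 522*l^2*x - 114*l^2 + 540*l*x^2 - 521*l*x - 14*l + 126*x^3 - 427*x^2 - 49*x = 108*l^3 + l^2*(522*x + 24) + l*(540*x^2 - 250*x - 108) + 126*x^3 - 314*x^2 - 184*x - 24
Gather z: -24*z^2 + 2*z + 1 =-24*z^2 + 2*z + 1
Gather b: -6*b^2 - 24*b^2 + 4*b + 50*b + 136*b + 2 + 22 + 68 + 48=-30*b^2 + 190*b + 140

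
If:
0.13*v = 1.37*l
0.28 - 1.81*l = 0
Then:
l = 0.15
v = 1.63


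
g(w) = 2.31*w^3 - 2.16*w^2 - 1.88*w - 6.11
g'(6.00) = 221.68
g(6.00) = 403.81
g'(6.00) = 221.68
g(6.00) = 403.81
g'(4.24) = 104.39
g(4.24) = 123.17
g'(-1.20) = 13.28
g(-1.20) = -10.96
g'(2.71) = 37.31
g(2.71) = 18.91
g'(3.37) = 62.26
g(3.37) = 51.43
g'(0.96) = 0.36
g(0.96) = -7.86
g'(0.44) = -2.44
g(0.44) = -7.16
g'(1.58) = 8.59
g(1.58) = -5.36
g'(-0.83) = 6.48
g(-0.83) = -7.36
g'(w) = 6.93*w^2 - 4.32*w - 1.88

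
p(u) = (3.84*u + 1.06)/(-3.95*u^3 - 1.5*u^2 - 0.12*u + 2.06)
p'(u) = (3.84*u + 1.06)*(11.85*u^2 + 3.0*u + 0.12)/(-3.95*u^3 - 1.5*u^2 - 0.12*u + 2.06)^2 + 3.84/(-3.95*u^3 - 1.5*u^2 - 0.12*u + 2.06)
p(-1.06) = -0.58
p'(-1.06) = -0.40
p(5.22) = -0.04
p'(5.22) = 0.01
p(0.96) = -1.62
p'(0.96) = 6.37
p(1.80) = -0.31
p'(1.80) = 0.37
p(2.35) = -0.17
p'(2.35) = 0.15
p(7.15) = -0.02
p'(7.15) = 0.01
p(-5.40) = -0.03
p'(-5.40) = -0.01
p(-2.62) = -0.14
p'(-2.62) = -0.11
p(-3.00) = -0.11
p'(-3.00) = -0.07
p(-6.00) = -0.03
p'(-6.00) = -0.01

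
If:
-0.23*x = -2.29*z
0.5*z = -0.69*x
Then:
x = 0.00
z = 0.00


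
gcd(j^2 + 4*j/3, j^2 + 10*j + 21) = 1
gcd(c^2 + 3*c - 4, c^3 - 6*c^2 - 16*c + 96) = c + 4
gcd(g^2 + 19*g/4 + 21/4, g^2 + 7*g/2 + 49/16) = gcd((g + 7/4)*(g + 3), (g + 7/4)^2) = g + 7/4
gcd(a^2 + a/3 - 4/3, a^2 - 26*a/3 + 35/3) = 1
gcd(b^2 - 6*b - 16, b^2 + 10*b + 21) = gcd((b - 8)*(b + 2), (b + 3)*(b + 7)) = 1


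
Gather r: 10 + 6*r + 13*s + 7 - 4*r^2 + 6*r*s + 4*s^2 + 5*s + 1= -4*r^2 + r*(6*s + 6) + 4*s^2 + 18*s + 18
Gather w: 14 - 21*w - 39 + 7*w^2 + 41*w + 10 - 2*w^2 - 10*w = 5*w^2 + 10*w - 15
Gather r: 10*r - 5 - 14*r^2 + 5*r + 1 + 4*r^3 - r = 4*r^3 - 14*r^2 + 14*r - 4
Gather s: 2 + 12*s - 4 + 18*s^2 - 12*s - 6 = 18*s^2 - 8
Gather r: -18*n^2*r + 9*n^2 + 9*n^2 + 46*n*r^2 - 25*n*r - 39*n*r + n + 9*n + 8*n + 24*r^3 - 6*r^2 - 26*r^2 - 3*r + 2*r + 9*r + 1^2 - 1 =18*n^2 + 18*n + 24*r^3 + r^2*(46*n - 32) + r*(-18*n^2 - 64*n + 8)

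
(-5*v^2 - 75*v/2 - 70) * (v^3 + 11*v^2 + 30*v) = -5*v^5 - 185*v^4/2 - 1265*v^3/2 - 1895*v^2 - 2100*v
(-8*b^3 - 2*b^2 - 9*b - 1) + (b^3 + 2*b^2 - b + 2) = -7*b^3 - 10*b + 1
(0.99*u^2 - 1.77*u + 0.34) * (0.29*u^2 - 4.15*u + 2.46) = 0.2871*u^4 - 4.6218*u^3 + 9.8795*u^2 - 5.7652*u + 0.8364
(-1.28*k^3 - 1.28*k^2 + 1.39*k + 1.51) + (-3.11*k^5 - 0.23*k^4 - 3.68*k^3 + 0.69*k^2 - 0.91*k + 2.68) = -3.11*k^5 - 0.23*k^4 - 4.96*k^3 - 0.59*k^2 + 0.48*k + 4.19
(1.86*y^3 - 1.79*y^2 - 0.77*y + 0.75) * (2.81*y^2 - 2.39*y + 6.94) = 5.2266*y^5 - 9.4753*y^4 + 15.0228*y^3 - 8.4748*y^2 - 7.1363*y + 5.205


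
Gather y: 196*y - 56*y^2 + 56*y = -56*y^2 + 252*y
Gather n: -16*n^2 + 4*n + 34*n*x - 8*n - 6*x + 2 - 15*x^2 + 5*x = -16*n^2 + n*(34*x - 4) - 15*x^2 - x + 2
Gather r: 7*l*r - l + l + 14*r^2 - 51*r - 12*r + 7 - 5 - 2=14*r^2 + r*(7*l - 63)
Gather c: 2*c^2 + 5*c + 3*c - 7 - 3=2*c^2 + 8*c - 10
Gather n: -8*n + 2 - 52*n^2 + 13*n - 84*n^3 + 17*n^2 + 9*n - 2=-84*n^3 - 35*n^2 + 14*n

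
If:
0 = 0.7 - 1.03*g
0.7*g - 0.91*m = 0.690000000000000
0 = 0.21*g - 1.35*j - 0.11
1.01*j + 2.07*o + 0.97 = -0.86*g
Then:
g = 0.68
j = 0.02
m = -0.24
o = -0.76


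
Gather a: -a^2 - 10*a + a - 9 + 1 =-a^2 - 9*a - 8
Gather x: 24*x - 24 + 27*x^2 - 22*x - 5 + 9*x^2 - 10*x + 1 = 36*x^2 - 8*x - 28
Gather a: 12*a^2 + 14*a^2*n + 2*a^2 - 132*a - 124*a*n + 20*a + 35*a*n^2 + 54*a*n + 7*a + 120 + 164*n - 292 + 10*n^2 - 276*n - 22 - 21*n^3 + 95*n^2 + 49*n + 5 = a^2*(14*n + 14) + a*(35*n^2 - 70*n - 105) - 21*n^3 + 105*n^2 - 63*n - 189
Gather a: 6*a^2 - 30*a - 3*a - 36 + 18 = 6*a^2 - 33*a - 18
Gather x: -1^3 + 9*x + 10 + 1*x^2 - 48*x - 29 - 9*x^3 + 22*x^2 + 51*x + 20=-9*x^3 + 23*x^2 + 12*x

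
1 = 1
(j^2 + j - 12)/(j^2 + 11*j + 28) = (j - 3)/(j + 7)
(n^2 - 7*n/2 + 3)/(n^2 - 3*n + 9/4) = 2*(n - 2)/(2*n - 3)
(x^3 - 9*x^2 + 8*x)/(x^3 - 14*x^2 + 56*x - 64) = x*(x - 1)/(x^2 - 6*x + 8)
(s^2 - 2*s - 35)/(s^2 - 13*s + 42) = (s + 5)/(s - 6)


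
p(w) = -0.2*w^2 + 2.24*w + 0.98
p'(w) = 2.24 - 0.4*w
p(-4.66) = -13.80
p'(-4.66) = 4.10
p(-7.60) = -27.60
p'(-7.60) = 5.28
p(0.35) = 1.74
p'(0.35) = 2.10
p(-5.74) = -18.47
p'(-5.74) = 4.54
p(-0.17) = 0.59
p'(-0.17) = 2.31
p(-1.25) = -2.13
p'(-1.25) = 2.74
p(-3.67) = -9.93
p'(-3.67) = 3.71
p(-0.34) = 0.20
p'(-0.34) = 2.38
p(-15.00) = -77.62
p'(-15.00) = 8.24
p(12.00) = -0.94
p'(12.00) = -2.56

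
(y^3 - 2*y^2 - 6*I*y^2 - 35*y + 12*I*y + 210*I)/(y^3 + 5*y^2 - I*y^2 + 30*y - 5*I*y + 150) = (y - 7)/(y + 5*I)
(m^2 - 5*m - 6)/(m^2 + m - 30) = (m^2 - 5*m - 6)/(m^2 + m - 30)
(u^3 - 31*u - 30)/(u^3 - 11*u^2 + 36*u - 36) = (u^2 + 6*u + 5)/(u^2 - 5*u + 6)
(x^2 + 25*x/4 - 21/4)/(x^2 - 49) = (x - 3/4)/(x - 7)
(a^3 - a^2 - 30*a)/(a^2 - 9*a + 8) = a*(a^2 - a - 30)/(a^2 - 9*a + 8)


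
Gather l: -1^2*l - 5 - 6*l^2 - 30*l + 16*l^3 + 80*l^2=16*l^3 + 74*l^2 - 31*l - 5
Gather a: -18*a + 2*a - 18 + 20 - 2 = -16*a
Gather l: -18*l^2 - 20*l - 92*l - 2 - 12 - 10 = -18*l^2 - 112*l - 24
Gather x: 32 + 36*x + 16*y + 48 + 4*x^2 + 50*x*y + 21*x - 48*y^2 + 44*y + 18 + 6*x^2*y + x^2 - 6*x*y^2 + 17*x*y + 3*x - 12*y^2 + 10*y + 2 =x^2*(6*y + 5) + x*(-6*y^2 + 67*y + 60) - 60*y^2 + 70*y + 100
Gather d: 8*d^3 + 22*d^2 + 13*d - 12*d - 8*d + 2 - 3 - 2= 8*d^3 + 22*d^2 - 7*d - 3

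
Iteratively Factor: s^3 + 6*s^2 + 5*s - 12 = (s + 4)*(s^2 + 2*s - 3) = (s - 1)*(s + 4)*(s + 3)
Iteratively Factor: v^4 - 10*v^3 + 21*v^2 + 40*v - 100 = (v - 5)*(v^3 - 5*v^2 - 4*v + 20) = (v - 5)^2*(v^2 - 4) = (v - 5)^2*(v + 2)*(v - 2)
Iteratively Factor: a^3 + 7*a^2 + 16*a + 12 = (a + 2)*(a^2 + 5*a + 6) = (a + 2)*(a + 3)*(a + 2)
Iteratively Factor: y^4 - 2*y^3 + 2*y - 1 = (y - 1)*(y^3 - y^2 - y + 1) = (y - 1)^2*(y^2 - 1) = (y - 1)^3*(y + 1)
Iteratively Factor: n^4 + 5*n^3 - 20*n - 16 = (n + 2)*(n^3 + 3*n^2 - 6*n - 8) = (n - 2)*(n + 2)*(n^2 + 5*n + 4) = (n - 2)*(n + 2)*(n + 4)*(n + 1)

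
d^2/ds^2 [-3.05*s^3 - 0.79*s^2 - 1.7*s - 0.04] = -18.3*s - 1.58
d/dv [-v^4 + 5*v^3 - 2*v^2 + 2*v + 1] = -4*v^3 + 15*v^2 - 4*v + 2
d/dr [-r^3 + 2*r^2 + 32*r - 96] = -3*r^2 + 4*r + 32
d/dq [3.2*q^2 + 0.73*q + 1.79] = 6.4*q + 0.73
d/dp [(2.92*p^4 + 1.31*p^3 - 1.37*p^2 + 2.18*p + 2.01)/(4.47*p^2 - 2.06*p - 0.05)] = (26.1048*p^5 - 12.1899*p^4 - 5.9812*p^3 - 7.1189*p^2 - 17.8324*p + 4.0316)/(19.9809*p^4 - 18.4164*p^3 + 3.7966*p^2 + 0.206*p + 0.0025)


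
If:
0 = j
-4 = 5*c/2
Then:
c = -8/5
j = 0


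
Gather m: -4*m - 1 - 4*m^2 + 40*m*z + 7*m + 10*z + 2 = -4*m^2 + m*(40*z + 3) + 10*z + 1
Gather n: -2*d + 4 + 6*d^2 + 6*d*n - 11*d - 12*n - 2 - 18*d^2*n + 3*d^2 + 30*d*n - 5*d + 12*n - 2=9*d^2 - 18*d + n*(-18*d^2 + 36*d)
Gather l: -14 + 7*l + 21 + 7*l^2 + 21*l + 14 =7*l^2 + 28*l + 21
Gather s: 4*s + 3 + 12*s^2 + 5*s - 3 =12*s^2 + 9*s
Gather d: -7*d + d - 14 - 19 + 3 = -6*d - 30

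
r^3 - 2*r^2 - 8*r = r*(r - 4)*(r + 2)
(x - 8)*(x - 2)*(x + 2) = x^3 - 8*x^2 - 4*x + 32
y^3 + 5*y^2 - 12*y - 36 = (y - 3)*(y + 2)*(y + 6)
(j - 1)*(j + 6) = j^2 + 5*j - 6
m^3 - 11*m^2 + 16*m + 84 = (m - 7)*(m - 6)*(m + 2)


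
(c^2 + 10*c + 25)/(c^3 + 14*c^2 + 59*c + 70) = (c + 5)/(c^2 + 9*c + 14)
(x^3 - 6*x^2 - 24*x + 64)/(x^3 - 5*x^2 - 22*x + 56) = (x - 8)/(x - 7)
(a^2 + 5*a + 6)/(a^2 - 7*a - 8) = (a^2 + 5*a + 6)/(a^2 - 7*a - 8)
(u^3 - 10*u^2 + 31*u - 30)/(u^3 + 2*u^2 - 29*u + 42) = (u - 5)/(u + 7)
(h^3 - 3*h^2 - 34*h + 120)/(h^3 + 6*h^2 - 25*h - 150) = (h - 4)/(h + 5)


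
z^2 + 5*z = z*(z + 5)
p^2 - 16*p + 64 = (p - 8)^2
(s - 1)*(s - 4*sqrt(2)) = s^2 - 4*sqrt(2)*s - s + 4*sqrt(2)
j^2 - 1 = (j - 1)*(j + 1)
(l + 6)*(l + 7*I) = l^2 + 6*l + 7*I*l + 42*I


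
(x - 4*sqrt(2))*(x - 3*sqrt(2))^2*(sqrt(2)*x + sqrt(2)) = sqrt(2)*x^4 - 20*x^3 + sqrt(2)*x^3 - 20*x^2 + 66*sqrt(2)*x^2 - 144*x + 66*sqrt(2)*x - 144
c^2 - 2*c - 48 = (c - 8)*(c + 6)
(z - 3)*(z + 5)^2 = z^3 + 7*z^2 - 5*z - 75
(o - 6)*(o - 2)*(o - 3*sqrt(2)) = o^3 - 8*o^2 - 3*sqrt(2)*o^2 + 12*o + 24*sqrt(2)*o - 36*sqrt(2)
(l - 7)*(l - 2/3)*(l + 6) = l^3 - 5*l^2/3 - 124*l/3 + 28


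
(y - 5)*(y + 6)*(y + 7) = y^3 + 8*y^2 - 23*y - 210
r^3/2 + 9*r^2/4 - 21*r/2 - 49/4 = (r/2 + 1/2)*(r - 7/2)*(r + 7)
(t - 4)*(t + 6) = t^2 + 2*t - 24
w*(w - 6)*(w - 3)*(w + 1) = w^4 - 8*w^3 + 9*w^2 + 18*w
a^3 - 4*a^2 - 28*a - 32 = (a - 8)*(a + 2)^2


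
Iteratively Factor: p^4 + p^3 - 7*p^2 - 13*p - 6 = (p + 2)*(p^3 - p^2 - 5*p - 3) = (p - 3)*(p + 2)*(p^2 + 2*p + 1) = (p - 3)*(p + 1)*(p + 2)*(p + 1)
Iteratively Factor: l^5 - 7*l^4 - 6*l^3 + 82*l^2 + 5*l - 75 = (l - 5)*(l^4 - 2*l^3 - 16*l^2 + 2*l + 15) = (l - 5)*(l + 1)*(l^3 - 3*l^2 - 13*l + 15) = (l - 5)*(l + 1)*(l + 3)*(l^2 - 6*l + 5) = (l - 5)*(l - 1)*(l + 1)*(l + 3)*(l - 5)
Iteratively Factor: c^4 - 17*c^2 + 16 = (c + 1)*(c^3 - c^2 - 16*c + 16) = (c + 1)*(c + 4)*(c^2 - 5*c + 4) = (c - 4)*(c + 1)*(c + 4)*(c - 1)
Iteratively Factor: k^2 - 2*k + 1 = (k - 1)*(k - 1)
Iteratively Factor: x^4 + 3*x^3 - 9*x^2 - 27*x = (x)*(x^3 + 3*x^2 - 9*x - 27) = x*(x + 3)*(x^2 - 9) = x*(x - 3)*(x + 3)*(x + 3)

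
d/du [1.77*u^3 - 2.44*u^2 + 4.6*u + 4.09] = 5.31*u^2 - 4.88*u + 4.6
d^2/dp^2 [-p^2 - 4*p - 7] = -2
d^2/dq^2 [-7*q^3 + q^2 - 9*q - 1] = 2 - 42*q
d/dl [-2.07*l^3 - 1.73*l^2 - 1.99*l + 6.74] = -6.21*l^2 - 3.46*l - 1.99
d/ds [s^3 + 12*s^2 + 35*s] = 3*s^2 + 24*s + 35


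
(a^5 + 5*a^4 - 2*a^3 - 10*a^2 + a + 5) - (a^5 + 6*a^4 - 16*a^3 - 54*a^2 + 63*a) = -a^4 + 14*a^3 + 44*a^2 - 62*a + 5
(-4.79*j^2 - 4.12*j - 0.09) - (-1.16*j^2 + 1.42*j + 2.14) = -3.63*j^2 - 5.54*j - 2.23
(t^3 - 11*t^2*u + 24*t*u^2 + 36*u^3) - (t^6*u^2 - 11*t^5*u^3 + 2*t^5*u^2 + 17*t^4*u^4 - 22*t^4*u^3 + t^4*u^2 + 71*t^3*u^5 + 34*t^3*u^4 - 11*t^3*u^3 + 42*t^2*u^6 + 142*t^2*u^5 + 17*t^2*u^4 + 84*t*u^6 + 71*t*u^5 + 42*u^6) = -t^6*u^2 + 11*t^5*u^3 - 2*t^5*u^2 - 17*t^4*u^4 + 22*t^4*u^3 - t^4*u^2 - 71*t^3*u^5 - 34*t^3*u^4 + 11*t^3*u^3 + t^3 - 42*t^2*u^6 - 142*t^2*u^5 - 17*t^2*u^4 - 11*t^2*u - 84*t*u^6 - 71*t*u^5 + 24*t*u^2 - 42*u^6 + 36*u^3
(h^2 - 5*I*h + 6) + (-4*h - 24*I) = h^2 - 4*h - 5*I*h + 6 - 24*I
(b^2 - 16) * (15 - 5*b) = -5*b^3 + 15*b^2 + 80*b - 240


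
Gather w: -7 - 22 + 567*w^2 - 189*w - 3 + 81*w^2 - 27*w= 648*w^2 - 216*w - 32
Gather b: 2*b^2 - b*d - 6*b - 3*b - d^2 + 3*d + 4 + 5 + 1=2*b^2 + b*(-d - 9) - d^2 + 3*d + 10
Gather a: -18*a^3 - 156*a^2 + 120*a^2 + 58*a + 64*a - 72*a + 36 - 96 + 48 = -18*a^3 - 36*a^2 + 50*a - 12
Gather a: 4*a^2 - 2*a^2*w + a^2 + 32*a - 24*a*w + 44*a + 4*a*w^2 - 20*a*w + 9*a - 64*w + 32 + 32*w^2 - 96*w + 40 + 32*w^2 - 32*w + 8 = a^2*(5 - 2*w) + a*(4*w^2 - 44*w + 85) + 64*w^2 - 192*w + 80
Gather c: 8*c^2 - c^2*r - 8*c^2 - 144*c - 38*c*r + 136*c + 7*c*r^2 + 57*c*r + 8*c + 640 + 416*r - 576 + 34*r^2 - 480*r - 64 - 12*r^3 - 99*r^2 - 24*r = -c^2*r + c*(7*r^2 + 19*r) - 12*r^3 - 65*r^2 - 88*r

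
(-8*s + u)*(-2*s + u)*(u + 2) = 16*s^2*u + 32*s^2 - 10*s*u^2 - 20*s*u + u^3 + 2*u^2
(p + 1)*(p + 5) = p^2 + 6*p + 5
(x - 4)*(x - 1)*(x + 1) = x^3 - 4*x^2 - x + 4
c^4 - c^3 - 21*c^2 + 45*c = c*(c - 3)^2*(c + 5)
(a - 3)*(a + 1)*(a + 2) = a^3 - 7*a - 6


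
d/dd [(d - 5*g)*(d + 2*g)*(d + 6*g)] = 3*d^2 + 6*d*g - 28*g^2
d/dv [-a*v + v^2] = -a + 2*v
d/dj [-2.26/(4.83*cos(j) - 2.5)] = -10.9158*sin(j)/(4.83*cos(j) - 2.5)^2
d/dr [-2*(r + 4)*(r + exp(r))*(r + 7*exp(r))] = -2*(r + 4)*(r + exp(r))*(7*exp(r) + 1) - 2*(r + 4)*(r + 7*exp(r))*(exp(r) + 1) - 2*(r + exp(r))*(r + 7*exp(r))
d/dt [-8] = 0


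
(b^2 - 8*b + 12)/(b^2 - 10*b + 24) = (b - 2)/(b - 4)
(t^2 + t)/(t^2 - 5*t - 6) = t/(t - 6)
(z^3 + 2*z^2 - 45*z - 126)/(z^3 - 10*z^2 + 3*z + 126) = (z + 6)/(z - 6)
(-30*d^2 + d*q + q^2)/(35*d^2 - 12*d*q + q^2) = (6*d + q)/(-7*d + q)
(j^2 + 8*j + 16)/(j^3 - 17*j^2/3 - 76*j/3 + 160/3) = 3*(j + 4)/(3*j^2 - 29*j + 40)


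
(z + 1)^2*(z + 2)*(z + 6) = z^4 + 10*z^3 + 29*z^2 + 32*z + 12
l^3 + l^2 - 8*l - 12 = (l - 3)*(l + 2)^2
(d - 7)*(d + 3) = d^2 - 4*d - 21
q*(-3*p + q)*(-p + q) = 3*p^2*q - 4*p*q^2 + q^3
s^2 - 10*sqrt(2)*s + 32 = (s - 8*sqrt(2))*(s - 2*sqrt(2))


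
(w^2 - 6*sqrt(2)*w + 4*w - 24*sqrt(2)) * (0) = 0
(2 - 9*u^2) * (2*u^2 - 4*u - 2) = -18*u^4 + 36*u^3 + 22*u^2 - 8*u - 4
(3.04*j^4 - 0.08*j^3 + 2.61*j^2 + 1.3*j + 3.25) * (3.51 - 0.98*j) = -2.9792*j^5 + 10.7488*j^4 - 2.8386*j^3 + 7.8871*j^2 + 1.378*j + 11.4075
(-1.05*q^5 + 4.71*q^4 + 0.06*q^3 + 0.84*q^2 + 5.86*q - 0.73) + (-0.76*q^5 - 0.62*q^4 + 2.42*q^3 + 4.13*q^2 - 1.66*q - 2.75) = -1.81*q^5 + 4.09*q^4 + 2.48*q^3 + 4.97*q^2 + 4.2*q - 3.48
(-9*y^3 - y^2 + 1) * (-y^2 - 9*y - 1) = 9*y^5 + 82*y^4 + 18*y^3 - 9*y - 1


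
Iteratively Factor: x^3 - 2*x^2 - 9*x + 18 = (x + 3)*(x^2 - 5*x + 6) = (x - 3)*(x + 3)*(x - 2)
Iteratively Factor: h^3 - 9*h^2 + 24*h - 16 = (h - 4)*(h^2 - 5*h + 4) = (h - 4)*(h - 1)*(h - 4)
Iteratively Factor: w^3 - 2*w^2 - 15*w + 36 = (w - 3)*(w^2 + w - 12) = (w - 3)^2*(w + 4)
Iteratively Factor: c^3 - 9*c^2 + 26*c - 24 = (c - 3)*(c^2 - 6*c + 8) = (c - 4)*(c - 3)*(c - 2)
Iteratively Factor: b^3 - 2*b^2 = (b)*(b^2 - 2*b) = b^2*(b - 2)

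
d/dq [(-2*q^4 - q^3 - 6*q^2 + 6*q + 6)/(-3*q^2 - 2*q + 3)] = (12*q^5 + 15*q^4 - 20*q^3 + 21*q^2 + 30)/(9*q^4 + 12*q^3 - 14*q^2 - 12*q + 9)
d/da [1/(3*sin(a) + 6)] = -cos(a)/(3*(sin(a) + 2)^2)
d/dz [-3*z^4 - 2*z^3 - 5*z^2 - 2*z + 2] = -12*z^3 - 6*z^2 - 10*z - 2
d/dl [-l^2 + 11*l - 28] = 11 - 2*l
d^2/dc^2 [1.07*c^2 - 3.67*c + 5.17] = 2.14000000000000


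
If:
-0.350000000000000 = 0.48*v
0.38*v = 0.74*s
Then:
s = -0.37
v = -0.73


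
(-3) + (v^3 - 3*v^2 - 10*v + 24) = v^3 - 3*v^2 - 10*v + 21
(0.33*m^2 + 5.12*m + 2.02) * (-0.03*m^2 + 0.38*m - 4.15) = -0.0099*m^4 - 0.0282*m^3 + 0.5155*m^2 - 20.4804*m - 8.383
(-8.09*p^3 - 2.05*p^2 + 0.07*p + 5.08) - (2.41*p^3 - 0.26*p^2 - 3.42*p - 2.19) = -10.5*p^3 - 1.79*p^2 + 3.49*p + 7.27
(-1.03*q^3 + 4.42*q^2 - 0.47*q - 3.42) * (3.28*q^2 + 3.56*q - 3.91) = -3.3784*q^5 + 10.8308*q^4 + 18.2209*q^3 - 30.173*q^2 - 10.3375*q + 13.3722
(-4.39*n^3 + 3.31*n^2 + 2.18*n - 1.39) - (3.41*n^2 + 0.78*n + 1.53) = -4.39*n^3 - 0.1*n^2 + 1.4*n - 2.92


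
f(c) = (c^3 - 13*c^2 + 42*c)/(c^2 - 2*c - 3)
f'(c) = (2 - 2*c)*(c^3 - 13*c^2 + 42*c)/(c^2 - 2*c - 3)^2 + (3*c^2 - 26*c + 42)/(c^2 - 2*c - 3) = (c^4 - 4*c^3 - 25*c^2 + 78*c - 126)/(c^4 - 4*c^3 - 2*c^2 + 12*c + 9)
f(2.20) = -15.68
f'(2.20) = -14.43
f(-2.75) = -23.32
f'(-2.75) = -3.84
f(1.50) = -9.90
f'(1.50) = -5.24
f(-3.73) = -21.20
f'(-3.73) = -1.08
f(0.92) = -7.12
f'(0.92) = -4.88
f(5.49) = 0.26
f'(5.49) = -0.78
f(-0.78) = 49.48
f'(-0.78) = -288.89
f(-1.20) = -84.34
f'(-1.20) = -349.51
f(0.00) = 0.00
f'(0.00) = -14.00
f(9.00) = 0.90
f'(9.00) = 0.61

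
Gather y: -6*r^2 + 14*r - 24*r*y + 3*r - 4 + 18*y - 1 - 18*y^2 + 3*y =-6*r^2 + 17*r - 18*y^2 + y*(21 - 24*r) - 5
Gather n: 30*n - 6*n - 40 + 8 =24*n - 32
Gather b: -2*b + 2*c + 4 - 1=-2*b + 2*c + 3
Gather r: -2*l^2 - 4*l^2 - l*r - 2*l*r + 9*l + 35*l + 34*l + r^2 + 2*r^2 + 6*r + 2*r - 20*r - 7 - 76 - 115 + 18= -6*l^2 + 78*l + 3*r^2 + r*(-3*l - 12) - 180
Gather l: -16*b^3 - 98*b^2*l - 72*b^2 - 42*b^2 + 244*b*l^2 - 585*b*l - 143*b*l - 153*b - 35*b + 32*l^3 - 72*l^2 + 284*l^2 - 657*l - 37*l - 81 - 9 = -16*b^3 - 114*b^2 - 188*b + 32*l^3 + l^2*(244*b + 212) + l*(-98*b^2 - 728*b - 694) - 90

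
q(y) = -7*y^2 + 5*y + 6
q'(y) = 5 - 14*y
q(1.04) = 3.63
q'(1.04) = -9.56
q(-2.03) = -33.00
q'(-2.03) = 33.42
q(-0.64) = -0.07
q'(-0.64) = 13.96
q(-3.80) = -114.08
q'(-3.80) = 58.20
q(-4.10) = -132.17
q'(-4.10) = 62.40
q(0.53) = 6.68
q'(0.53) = -2.42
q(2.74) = -32.85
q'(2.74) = -33.36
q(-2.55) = -52.27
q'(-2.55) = 40.70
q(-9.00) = -606.00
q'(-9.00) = 131.00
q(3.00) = -42.00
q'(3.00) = -37.00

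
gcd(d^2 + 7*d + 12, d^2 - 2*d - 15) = d + 3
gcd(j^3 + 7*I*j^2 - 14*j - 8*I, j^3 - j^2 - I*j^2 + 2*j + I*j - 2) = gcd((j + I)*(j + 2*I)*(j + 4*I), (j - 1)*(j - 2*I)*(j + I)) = j + I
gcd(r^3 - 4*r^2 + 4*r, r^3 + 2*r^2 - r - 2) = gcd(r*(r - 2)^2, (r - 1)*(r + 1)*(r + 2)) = 1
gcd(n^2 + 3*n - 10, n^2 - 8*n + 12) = n - 2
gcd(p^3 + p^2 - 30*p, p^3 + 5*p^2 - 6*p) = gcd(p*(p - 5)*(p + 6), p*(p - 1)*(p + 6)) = p^2 + 6*p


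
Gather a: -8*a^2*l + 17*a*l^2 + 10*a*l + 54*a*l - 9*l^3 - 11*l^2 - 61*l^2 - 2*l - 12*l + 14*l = -8*a^2*l + a*(17*l^2 + 64*l) - 9*l^3 - 72*l^2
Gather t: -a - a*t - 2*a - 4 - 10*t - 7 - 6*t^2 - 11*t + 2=-3*a - 6*t^2 + t*(-a - 21) - 9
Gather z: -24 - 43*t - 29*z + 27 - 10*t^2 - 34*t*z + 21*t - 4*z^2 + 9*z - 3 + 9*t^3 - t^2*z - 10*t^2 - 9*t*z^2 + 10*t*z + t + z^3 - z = 9*t^3 - 20*t^2 - 21*t + z^3 + z^2*(-9*t - 4) + z*(-t^2 - 24*t - 21)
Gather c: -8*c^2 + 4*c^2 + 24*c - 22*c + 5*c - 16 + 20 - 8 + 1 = -4*c^2 + 7*c - 3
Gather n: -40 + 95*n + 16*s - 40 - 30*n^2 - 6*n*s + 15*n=-30*n^2 + n*(110 - 6*s) + 16*s - 80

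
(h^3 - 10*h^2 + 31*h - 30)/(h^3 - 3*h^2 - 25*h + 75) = (h - 2)/(h + 5)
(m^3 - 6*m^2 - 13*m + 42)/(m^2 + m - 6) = m - 7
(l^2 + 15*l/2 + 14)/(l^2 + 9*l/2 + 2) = (2*l + 7)/(2*l + 1)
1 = 1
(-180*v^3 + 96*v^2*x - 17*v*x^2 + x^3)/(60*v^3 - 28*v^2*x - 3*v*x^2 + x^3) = (30*v^2 - 11*v*x + x^2)/(-10*v^2 + 3*v*x + x^2)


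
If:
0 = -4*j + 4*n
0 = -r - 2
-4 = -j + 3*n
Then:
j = -2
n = -2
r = -2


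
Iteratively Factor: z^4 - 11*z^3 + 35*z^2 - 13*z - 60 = (z - 4)*(z^3 - 7*z^2 + 7*z + 15) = (z - 5)*(z - 4)*(z^2 - 2*z - 3) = (z - 5)*(z - 4)*(z + 1)*(z - 3)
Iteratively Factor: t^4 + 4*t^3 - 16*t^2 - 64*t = (t - 4)*(t^3 + 8*t^2 + 16*t) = t*(t - 4)*(t^2 + 8*t + 16) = t*(t - 4)*(t + 4)*(t + 4)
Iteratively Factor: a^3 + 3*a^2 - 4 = (a + 2)*(a^2 + a - 2) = (a + 2)^2*(a - 1)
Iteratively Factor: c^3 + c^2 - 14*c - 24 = (c + 3)*(c^2 - 2*c - 8) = (c + 2)*(c + 3)*(c - 4)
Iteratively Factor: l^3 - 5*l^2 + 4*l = (l - 4)*(l^2 - l) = (l - 4)*(l - 1)*(l)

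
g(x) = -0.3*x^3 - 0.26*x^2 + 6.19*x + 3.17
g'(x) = -0.9*x^2 - 0.52*x + 6.19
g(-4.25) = -4.80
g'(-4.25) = -7.86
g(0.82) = 7.91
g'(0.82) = 5.16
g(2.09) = 12.23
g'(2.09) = 1.17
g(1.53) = 10.96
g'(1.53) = 3.29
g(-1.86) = -7.31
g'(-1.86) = 4.04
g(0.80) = 7.80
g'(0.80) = 5.20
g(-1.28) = -4.55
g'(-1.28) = 5.38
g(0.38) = 5.47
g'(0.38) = 5.86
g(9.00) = -180.88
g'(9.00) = -71.39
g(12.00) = -478.39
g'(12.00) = -129.65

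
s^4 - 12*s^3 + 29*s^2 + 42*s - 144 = (s - 8)*(s - 3)^2*(s + 2)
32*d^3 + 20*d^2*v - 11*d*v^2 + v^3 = (-8*d + v)*(-4*d + v)*(d + v)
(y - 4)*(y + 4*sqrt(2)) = y^2 - 4*y + 4*sqrt(2)*y - 16*sqrt(2)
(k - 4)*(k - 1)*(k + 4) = k^3 - k^2 - 16*k + 16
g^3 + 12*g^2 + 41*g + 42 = (g + 2)*(g + 3)*(g + 7)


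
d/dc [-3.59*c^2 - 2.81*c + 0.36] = -7.18*c - 2.81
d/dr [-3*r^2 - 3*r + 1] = -6*r - 3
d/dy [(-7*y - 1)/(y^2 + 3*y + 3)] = (7*y^2 + 2*y - 18)/(y^4 + 6*y^3 + 15*y^2 + 18*y + 9)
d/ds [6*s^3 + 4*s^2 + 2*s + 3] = 18*s^2 + 8*s + 2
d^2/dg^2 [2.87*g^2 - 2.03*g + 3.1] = 5.74000000000000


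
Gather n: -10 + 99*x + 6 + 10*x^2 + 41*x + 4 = 10*x^2 + 140*x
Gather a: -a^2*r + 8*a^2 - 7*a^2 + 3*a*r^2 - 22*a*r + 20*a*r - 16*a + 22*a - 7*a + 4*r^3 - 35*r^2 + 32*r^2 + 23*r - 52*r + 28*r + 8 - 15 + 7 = a^2*(1 - r) + a*(3*r^2 - 2*r - 1) + 4*r^3 - 3*r^2 - r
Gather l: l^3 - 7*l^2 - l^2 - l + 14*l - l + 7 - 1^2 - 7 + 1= l^3 - 8*l^2 + 12*l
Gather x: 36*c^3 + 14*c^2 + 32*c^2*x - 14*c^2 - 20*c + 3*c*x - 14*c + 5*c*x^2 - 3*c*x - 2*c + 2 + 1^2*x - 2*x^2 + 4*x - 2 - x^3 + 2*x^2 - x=36*c^3 + 5*c*x^2 - 36*c - x^3 + x*(32*c^2 + 4)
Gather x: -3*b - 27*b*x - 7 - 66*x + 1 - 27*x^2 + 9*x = -3*b - 27*x^2 + x*(-27*b - 57) - 6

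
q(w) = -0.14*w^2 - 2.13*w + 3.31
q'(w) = -0.28*w - 2.13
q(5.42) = -12.35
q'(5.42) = -3.65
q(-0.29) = 3.92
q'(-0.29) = -2.05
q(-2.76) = 8.12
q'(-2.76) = -1.36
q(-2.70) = 8.04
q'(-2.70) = -1.37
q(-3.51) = 9.06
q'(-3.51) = -1.15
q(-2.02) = 7.04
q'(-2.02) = -1.56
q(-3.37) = 8.90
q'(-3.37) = -1.19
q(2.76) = -3.64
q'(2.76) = -2.90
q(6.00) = -14.51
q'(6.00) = -3.81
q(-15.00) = 3.76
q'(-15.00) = 2.07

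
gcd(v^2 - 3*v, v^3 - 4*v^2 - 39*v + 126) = v - 3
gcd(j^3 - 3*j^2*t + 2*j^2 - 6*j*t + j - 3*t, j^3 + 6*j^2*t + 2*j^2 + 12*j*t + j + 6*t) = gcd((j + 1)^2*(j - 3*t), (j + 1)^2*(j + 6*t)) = j^2 + 2*j + 1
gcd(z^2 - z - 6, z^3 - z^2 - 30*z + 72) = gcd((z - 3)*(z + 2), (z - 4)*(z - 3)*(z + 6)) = z - 3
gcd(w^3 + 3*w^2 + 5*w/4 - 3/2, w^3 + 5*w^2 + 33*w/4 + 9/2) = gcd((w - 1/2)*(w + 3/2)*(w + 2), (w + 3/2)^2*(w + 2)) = w^2 + 7*w/2 + 3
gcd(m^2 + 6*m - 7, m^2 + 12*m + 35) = m + 7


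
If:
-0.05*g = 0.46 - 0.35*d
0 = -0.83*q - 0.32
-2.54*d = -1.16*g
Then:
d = 1.91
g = 4.19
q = -0.39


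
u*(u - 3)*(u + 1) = u^3 - 2*u^2 - 3*u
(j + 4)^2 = j^2 + 8*j + 16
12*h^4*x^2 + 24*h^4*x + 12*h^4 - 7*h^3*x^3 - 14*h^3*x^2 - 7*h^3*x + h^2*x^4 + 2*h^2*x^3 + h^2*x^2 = (-4*h + x)*(-3*h + x)*(h*x + h)^2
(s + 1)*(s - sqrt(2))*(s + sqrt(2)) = s^3 + s^2 - 2*s - 2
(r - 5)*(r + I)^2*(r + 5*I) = r^4 - 5*r^3 + 7*I*r^3 - 11*r^2 - 35*I*r^2 + 55*r - 5*I*r + 25*I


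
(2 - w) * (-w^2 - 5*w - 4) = w^3 + 3*w^2 - 6*w - 8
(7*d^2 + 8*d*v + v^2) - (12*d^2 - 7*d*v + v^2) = -5*d^2 + 15*d*v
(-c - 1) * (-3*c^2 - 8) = 3*c^3 + 3*c^2 + 8*c + 8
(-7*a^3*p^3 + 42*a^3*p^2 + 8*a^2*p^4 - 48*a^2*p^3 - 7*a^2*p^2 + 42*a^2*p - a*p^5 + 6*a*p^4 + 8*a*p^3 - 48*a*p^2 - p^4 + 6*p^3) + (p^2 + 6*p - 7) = -7*a^3*p^3 + 42*a^3*p^2 + 8*a^2*p^4 - 48*a^2*p^3 - 7*a^2*p^2 + 42*a^2*p - a*p^5 + 6*a*p^4 + 8*a*p^3 - 48*a*p^2 - p^4 + 6*p^3 + p^2 + 6*p - 7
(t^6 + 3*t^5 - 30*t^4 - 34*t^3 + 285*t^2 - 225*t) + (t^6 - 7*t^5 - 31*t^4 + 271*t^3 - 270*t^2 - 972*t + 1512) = 2*t^6 - 4*t^5 - 61*t^4 + 237*t^3 + 15*t^2 - 1197*t + 1512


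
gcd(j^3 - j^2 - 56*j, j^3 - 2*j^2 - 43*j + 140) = j + 7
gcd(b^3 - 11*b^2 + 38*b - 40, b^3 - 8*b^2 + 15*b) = b - 5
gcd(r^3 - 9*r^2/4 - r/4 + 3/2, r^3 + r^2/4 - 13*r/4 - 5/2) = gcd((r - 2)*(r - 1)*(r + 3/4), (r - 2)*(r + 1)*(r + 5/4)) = r - 2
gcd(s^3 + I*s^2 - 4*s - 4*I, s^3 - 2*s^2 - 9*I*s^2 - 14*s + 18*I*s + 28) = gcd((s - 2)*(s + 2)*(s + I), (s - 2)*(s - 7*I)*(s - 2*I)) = s - 2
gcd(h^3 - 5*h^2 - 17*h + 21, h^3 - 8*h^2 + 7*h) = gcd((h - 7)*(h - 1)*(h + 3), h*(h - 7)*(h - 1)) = h^2 - 8*h + 7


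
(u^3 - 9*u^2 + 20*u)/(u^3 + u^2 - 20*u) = (u - 5)/(u + 5)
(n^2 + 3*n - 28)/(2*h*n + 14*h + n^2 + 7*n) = (n - 4)/(2*h + n)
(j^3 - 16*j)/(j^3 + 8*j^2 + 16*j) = (j - 4)/(j + 4)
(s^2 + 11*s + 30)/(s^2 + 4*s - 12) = (s + 5)/(s - 2)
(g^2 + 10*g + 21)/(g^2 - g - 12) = (g + 7)/(g - 4)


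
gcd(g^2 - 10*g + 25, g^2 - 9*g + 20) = g - 5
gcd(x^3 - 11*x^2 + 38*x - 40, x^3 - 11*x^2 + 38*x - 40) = x^3 - 11*x^2 + 38*x - 40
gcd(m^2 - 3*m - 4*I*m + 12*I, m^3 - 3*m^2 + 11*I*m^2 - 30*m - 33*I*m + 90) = m - 3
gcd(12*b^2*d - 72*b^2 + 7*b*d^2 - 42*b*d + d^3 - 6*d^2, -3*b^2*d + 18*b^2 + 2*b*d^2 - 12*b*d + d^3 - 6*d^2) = 3*b*d - 18*b + d^2 - 6*d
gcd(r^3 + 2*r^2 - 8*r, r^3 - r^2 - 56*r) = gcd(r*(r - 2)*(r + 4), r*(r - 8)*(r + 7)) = r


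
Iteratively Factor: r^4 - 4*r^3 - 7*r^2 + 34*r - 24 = (r + 3)*(r^3 - 7*r^2 + 14*r - 8) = (r - 1)*(r + 3)*(r^2 - 6*r + 8) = (r - 4)*(r - 1)*(r + 3)*(r - 2)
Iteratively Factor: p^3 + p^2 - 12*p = (p + 4)*(p^2 - 3*p) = (p - 3)*(p + 4)*(p)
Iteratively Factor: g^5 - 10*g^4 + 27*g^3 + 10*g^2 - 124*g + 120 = (g + 2)*(g^4 - 12*g^3 + 51*g^2 - 92*g + 60) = (g - 3)*(g + 2)*(g^3 - 9*g^2 + 24*g - 20) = (g - 5)*(g - 3)*(g + 2)*(g^2 - 4*g + 4) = (g - 5)*(g - 3)*(g - 2)*(g + 2)*(g - 2)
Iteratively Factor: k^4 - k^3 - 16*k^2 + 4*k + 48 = (k + 3)*(k^3 - 4*k^2 - 4*k + 16) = (k - 2)*(k + 3)*(k^2 - 2*k - 8) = (k - 4)*(k - 2)*(k + 3)*(k + 2)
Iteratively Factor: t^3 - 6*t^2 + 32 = (t - 4)*(t^2 - 2*t - 8) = (t - 4)*(t + 2)*(t - 4)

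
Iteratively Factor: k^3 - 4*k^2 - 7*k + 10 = (k - 5)*(k^2 + k - 2) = (k - 5)*(k + 2)*(k - 1)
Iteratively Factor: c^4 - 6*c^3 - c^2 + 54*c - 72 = (c - 4)*(c^3 - 2*c^2 - 9*c + 18) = (c - 4)*(c - 2)*(c^2 - 9) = (c - 4)*(c - 2)*(c + 3)*(c - 3)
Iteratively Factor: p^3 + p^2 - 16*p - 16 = (p - 4)*(p^2 + 5*p + 4) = (p - 4)*(p + 1)*(p + 4)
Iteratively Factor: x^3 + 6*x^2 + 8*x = (x + 2)*(x^2 + 4*x) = (x + 2)*(x + 4)*(x)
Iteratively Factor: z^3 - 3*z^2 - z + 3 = (z + 1)*(z^2 - 4*z + 3) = (z - 1)*(z + 1)*(z - 3)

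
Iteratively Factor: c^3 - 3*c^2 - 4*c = (c)*(c^2 - 3*c - 4) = c*(c + 1)*(c - 4)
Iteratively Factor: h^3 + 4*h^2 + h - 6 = (h + 2)*(h^2 + 2*h - 3) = (h - 1)*(h + 2)*(h + 3)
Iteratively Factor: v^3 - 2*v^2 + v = (v - 1)*(v^2 - v) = v*(v - 1)*(v - 1)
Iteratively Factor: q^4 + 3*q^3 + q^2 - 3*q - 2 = (q + 1)*(q^3 + 2*q^2 - q - 2) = (q - 1)*(q + 1)*(q^2 + 3*q + 2) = (q - 1)*(q + 1)*(q + 2)*(q + 1)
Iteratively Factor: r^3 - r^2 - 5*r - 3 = (r - 3)*(r^2 + 2*r + 1) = (r - 3)*(r + 1)*(r + 1)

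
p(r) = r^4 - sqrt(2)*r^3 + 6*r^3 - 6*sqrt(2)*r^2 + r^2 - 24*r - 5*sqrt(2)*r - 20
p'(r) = 4*r^3 - 3*sqrt(2)*r^2 + 18*r^2 - 12*sqrt(2)*r + 2*r - 24 - 5*sqrt(2)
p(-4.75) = -23.70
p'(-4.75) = -78.25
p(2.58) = -26.93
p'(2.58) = 90.57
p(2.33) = -45.55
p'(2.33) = 59.33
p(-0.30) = -11.47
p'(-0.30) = -25.45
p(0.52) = -37.46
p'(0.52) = -34.57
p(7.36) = 4108.49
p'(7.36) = 2198.73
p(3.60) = 153.05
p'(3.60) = 279.95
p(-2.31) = -16.22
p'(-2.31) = 27.62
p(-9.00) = 2871.29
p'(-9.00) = -1697.99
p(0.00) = -20.00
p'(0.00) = -31.07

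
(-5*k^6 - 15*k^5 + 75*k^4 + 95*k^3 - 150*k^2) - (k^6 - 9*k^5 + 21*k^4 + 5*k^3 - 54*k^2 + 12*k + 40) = -6*k^6 - 6*k^5 + 54*k^4 + 90*k^3 - 96*k^2 - 12*k - 40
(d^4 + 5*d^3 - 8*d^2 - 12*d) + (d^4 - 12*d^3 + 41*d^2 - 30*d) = 2*d^4 - 7*d^3 + 33*d^2 - 42*d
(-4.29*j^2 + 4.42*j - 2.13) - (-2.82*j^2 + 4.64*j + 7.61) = -1.47*j^2 - 0.22*j - 9.74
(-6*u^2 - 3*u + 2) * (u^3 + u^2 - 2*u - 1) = -6*u^5 - 9*u^4 + 11*u^3 + 14*u^2 - u - 2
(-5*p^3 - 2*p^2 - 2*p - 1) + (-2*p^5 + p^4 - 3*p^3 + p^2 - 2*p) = -2*p^5 + p^4 - 8*p^3 - p^2 - 4*p - 1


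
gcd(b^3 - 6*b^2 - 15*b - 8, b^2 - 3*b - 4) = b + 1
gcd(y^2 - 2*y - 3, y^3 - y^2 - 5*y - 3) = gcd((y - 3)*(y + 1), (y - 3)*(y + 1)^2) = y^2 - 2*y - 3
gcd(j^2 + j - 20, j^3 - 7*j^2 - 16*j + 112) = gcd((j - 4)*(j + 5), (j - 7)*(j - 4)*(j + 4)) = j - 4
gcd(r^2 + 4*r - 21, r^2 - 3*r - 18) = 1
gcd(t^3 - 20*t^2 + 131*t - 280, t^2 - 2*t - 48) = t - 8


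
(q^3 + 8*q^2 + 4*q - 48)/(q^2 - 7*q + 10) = (q^2 + 10*q + 24)/(q - 5)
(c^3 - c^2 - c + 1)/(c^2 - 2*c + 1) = c + 1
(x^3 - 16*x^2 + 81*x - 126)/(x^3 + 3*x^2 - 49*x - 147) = (x^2 - 9*x + 18)/(x^2 + 10*x + 21)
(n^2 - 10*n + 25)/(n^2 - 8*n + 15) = (n - 5)/(n - 3)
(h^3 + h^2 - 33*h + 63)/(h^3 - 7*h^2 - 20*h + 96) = (h^2 + 4*h - 21)/(h^2 - 4*h - 32)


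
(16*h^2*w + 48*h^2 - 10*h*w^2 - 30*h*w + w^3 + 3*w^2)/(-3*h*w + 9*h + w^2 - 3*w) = (-16*h^2*w - 48*h^2 + 10*h*w^2 + 30*h*w - w^3 - 3*w^2)/(3*h*w - 9*h - w^2 + 3*w)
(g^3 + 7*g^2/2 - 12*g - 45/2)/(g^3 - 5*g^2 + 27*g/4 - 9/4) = 2*(2*g^2 + 13*g + 15)/(4*g^2 - 8*g + 3)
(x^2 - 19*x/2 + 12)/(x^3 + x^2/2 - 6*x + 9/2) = (x - 8)/(x^2 + 2*x - 3)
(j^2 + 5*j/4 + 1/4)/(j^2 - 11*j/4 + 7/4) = (4*j^2 + 5*j + 1)/(4*j^2 - 11*j + 7)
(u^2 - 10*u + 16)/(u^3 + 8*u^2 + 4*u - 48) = (u - 8)/(u^2 + 10*u + 24)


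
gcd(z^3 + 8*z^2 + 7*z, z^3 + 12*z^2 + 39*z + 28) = z^2 + 8*z + 7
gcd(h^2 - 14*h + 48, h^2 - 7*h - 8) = h - 8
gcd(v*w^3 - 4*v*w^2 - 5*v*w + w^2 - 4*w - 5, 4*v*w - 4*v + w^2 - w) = 1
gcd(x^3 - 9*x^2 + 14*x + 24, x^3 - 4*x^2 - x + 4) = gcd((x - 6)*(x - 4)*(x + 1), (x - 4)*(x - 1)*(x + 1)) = x^2 - 3*x - 4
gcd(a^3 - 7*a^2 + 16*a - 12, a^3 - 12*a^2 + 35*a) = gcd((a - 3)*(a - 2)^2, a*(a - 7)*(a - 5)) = 1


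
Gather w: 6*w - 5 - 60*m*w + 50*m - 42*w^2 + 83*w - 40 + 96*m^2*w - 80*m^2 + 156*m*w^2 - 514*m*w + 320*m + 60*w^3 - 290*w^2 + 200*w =-80*m^2 + 370*m + 60*w^3 + w^2*(156*m - 332) + w*(96*m^2 - 574*m + 289) - 45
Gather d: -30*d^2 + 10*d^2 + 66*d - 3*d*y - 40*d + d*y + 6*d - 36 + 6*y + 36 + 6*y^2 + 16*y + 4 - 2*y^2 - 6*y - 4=-20*d^2 + d*(32 - 2*y) + 4*y^2 + 16*y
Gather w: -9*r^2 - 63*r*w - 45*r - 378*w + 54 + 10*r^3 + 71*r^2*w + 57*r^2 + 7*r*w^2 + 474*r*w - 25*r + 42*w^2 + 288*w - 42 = 10*r^3 + 48*r^2 - 70*r + w^2*(7*r + 42) + w*(71*r^2 + 411*r - 90) + 12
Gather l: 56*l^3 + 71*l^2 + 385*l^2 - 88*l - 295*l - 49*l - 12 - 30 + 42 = 56*l^3 + 456*l^2 - 432*l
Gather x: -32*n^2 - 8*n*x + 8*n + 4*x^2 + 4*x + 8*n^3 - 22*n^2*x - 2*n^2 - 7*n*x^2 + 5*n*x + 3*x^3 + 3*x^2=8*n^3 - 34*n^2 + 8*n + 3*x^3 + x^2*(7 - 7*n) + x*(-22*n^2 - 3*n + 4)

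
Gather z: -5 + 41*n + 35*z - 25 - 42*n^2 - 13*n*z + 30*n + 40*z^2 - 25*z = -42*n^2 + 71*n + 40*z^2 + z*(10 - 13*n) - 30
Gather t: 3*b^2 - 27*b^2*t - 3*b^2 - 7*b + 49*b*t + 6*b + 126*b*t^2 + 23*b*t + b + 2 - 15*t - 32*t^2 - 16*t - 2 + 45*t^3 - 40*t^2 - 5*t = 45*t^3 + t^2*(126*b - 72) + t*(-27*b^2 + 72*b - 36)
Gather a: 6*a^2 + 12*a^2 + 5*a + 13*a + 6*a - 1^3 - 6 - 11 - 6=18*a^2 + 24*a - 24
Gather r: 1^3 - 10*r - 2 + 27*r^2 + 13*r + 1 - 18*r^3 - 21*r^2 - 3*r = -18*r^3 + 6*r^2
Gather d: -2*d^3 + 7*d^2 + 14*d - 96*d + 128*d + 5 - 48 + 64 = -2*d^3 + 7*d^2 + 46*d + 21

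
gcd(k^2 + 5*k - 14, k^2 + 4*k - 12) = k - 2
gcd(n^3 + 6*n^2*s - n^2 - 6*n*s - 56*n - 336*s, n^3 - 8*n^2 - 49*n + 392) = n^2 - n - 56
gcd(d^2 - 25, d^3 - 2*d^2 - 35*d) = d + 5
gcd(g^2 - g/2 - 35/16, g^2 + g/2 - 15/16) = g + 5/4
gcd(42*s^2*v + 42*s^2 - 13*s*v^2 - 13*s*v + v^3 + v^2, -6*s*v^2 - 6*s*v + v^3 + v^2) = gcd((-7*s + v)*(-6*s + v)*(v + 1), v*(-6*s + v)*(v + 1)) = 6*s*v + 6*s - v^2 - v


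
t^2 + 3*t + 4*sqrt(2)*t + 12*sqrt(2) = (t + 3)*(t + 4*sqrt(2))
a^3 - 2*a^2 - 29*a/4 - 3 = (a - 4)*(a + 1/2)*(a + 3/2)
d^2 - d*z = d*(d - z)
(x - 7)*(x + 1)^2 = x^3 - 5*x^2 - 13*x - 7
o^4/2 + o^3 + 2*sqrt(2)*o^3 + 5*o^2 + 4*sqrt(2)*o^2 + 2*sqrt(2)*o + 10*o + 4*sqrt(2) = (o/2 + sqrt(2))*(o + 2)*(o + sqrt(2))^2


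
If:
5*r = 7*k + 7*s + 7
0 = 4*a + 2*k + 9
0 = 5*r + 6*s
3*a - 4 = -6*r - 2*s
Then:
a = -69/13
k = 159/26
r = 777/169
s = -1295/338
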